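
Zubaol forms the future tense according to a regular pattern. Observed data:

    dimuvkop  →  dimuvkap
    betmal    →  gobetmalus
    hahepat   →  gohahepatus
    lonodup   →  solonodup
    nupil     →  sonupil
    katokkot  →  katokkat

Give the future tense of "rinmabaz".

gorinmabazus

katokkot and hahepat both end in -t yet inflect differently (katokkat, gohahepatus), so the final letter is not what conditions the rule; the last vowel is.
"rinmabaz" has last vowel 'a'. The stems whose last vowel is 'a' (hahepat → gohahepatus, betmal → gobetmalus) add go- … -us around the stem.
The other patterns: stems whose last vowel is 'o' change the last vowel to 'a'; stems whose last vowel is 'i' or 'u' add the prefix so-.
So rinmabaz → gorinmabazus.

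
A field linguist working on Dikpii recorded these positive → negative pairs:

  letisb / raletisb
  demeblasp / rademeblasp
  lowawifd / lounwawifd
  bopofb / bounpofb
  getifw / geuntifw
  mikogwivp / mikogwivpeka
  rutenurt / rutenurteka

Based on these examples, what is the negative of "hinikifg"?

letisb and bopofb both end in -b yet inflect differently (raletisb, bounpofb), so the final letter is not what conditions the rule; the second-to-last letter is.
"hinikifg" has second-to-last letter 'f'. The stems whose second-to-last letter is 'f' (lowawifd → lounwawifd, bopofb → bounpofb, getifw → geuntifw) insert -un- after the first vowel.
The other patterns: stems whose second-to-last letter is 's' add the prefix ra-; stems whose second-to-last letter is 'r' or 'v' add -eka.
So hinikifg → hiunnikifg.

hiunnikifg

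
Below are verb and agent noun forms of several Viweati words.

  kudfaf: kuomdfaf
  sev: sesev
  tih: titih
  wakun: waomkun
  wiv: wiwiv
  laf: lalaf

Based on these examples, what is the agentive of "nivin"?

kudfaf and laf both end in -f yet inflect differently (kuomdfaf, lalaf), so the final letter is not what conditions the rule; the number of vowels is.
"nivin" has 2 vowels. The stems with 2 vowels (wakun → waomkun, kudfaf → kuomdfaf) insert -om- after the first vowel.
So nivin → niomvin.

niomvin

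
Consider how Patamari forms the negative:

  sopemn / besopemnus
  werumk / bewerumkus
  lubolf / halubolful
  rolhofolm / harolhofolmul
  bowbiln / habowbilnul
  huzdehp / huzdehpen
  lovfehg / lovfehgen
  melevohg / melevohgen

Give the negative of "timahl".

timahlen

"timahl" has second-to-last letter 'h'. The stems whose second-to-last letter is 'h' (huzdehp → huzdehpen, lovfehg → lovfehgen, melevohg → melevohgen) add -en.
The other patterns: stems whose second-to-last letter is 'm' add be- … -us around the stem; stems whose second-to-last letter is 'l' add ha- … -ul around the stem.
So timahl → timahlen.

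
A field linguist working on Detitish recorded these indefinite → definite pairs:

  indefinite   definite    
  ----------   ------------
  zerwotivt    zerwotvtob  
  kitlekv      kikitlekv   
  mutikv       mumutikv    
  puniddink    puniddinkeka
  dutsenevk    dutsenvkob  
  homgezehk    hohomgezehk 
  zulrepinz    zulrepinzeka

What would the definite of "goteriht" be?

homgezehk and puniddink both end in -k yet inflect differently (hohomgezehk, puniddinkeka), so the final letter is not what conditions the rule; the second-to-last letter is.
"goteriht" has second-to-last letter 'h'. The one such stem in the data (homgezehk → hohomgezehk) repeats the first consonant+vowel as a prefix (as do kitlekv, mutikv), so the same rule applies.
The other patterns: stems whose second-to-last letter is 'n' add -eka; stems whose second-to-last letter is 'v' delete the last vowel and add -ob.
So goteriht → gogoteriht.

gogoteriht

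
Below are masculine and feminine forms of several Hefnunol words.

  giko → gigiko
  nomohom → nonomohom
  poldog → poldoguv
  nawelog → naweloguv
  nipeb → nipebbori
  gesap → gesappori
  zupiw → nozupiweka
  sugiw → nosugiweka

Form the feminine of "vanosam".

giko and poldog both have last vowel 'o' yet inflect differently (gigiko, poldoguv), so the last vowel is not what conditions the rule; the final letter is.
"vanosam" ends in -m. The one such stem in the data (nomohom → nonomohom) repeats the first consonant+vowel as a prefix (as does giko), so the same rule applies.
The other patterns: stems ending in -g add -uv; stems ending in -b or -p double the final consonant and add -ori; stems ending in -w add no- … -eka around the stem.
So vanosam → vavanosam.

vavanosam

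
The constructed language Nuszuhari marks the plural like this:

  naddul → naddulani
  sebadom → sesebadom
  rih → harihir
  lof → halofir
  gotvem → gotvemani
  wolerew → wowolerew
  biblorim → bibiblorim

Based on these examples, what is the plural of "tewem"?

gotvem and sebadom both end in -m yet inflect differently (gotvemani, sesebadom), so the final letter is not what conditions the rule; the number of vowels is.
"tewem" has 2 vowels. The stems with 2 vowels (naddul → naddulani, gotvem → gotvemani) add -ani.
So tewem → tewemani.

tewemani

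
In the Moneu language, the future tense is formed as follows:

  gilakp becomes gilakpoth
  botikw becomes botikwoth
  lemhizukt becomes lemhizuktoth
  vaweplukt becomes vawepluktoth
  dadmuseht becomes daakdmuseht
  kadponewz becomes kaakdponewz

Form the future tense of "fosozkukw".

"fosozkukw" has second-to-last letter 'k'. The stems whose second-to-last letter is 'k' (gilakp → gilakpoth, botikw → botikwoth, lemhizukt → lemhizuktoth) add -oth.
The other pattern: stems whose second-to-last letter is 'h' or 'w' insert -ak- after the first vowel.
So fosozkukw → fosozkukwoth.

fosozkukwoth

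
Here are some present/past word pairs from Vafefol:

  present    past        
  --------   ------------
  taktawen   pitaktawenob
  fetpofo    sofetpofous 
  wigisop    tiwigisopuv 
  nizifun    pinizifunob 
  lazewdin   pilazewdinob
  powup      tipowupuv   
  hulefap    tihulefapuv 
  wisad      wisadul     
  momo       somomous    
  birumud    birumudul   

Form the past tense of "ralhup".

tiralhupuv

"ralhup" ends in -p. The stems ending in -p (hulefap → tihulefapuv, powup → tipowupuv, wigisop → tiwigisopuv) add ti- … -uv around the stem.
So ralhup → tiralhupuv.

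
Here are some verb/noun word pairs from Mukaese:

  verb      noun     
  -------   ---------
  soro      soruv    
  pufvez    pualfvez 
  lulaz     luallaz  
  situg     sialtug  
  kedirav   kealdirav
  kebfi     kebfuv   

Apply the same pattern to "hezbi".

kedirav and kebfi both begin with k- yet inflect differently (kealdirav, kebfuv), so the first letter is not what conditions the rule; whether the stem ends in a vowel or a consonant is.
"hezbi" ends in a vowel. The stems ending in a vowel (kebfi → kebfuv, soro → soruv) drop the final letter and add -uv.
So hezbi → hezbuv.

hezbuv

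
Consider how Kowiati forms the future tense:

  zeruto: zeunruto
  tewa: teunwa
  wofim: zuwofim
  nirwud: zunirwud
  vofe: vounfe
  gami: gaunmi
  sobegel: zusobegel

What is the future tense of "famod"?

zufamod

vofe and sobegel both have last vowel 'e' yet inflect differently (vounfe, zusobegel), so the last vowel is not what conditions the rule; whether the stem ends in a vowel or a consonant is.
"famod" ends in a consonant. The stems ending in a consonant (sobegel → zusobegel, wofim → zuwofim, nirwud → zunirwud) add the prefix zu-.
The other pattern: stems ending in a vowel insert -un- after the first vowel.
So famod → zufamod.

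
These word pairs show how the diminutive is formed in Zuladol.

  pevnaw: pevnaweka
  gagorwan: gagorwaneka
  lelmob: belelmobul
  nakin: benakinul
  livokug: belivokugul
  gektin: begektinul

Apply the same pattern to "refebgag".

refebgageka

"refebgag" has last vowel 'a'. The stems whose last vowel is 'a' (pevnaw → pevnaweka, gagorwan → gagorwaneka) add -eka.
The other pattern: stems whose last vowel is 'i', 'o' or 'u' add be- … -ul around the stem.
So refebgag → refebgageka.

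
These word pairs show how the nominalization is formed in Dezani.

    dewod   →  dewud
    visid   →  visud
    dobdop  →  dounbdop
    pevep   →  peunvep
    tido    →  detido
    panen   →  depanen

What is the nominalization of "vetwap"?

veuntwap

dewod and dobdop both have last vowel 'o' yet inflect differently (dewud, dounbdop), so the last vowel is not what conditions the rule; the final letter is.
"vetwap" ends in -p. The stems ending in -p (dobdop → dounbdop, pevep → peunvep) insert -un- after the first vowel.
The other patterns: stems ending in -d change the last vowel to 'u'; stems ending in -n or -o add the prefix de-.
So vetwap → veuntwap.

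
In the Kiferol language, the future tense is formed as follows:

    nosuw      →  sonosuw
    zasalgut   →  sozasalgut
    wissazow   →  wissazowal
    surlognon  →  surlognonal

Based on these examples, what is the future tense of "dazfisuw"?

nosuw and wissazow both end in -w yet inflect differently (sonosuw, wissazowal), so the final letter is not what conditions the rule; the last vowel is.
"dazfisuw" has last vowel 'u'. The stems whose last vowel is 'u' (nosuw → sonosuw, zasalgut → sozasalgut) add the prefix so-.
So dazfisuw → sodazfisuw.

sodazfisuw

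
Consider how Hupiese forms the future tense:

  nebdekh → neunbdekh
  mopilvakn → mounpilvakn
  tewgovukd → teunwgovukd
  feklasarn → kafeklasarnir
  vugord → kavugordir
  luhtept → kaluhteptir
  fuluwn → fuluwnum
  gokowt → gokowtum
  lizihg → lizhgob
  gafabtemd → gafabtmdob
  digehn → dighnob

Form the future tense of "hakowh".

hakowhum

mopilvakn and feklasarn both end in -n yet inflect differently (mounpilvakn, kafeklasarnir), so the final letter is not what conditions the rule; the second-to-last letter is.
"hakowh" has second-to-last letter 'w'. The stems whose second-to-last letter is 'w' (fuluwn → fuluwnum, gokowt → gokowtum) add -um.
The other patterns: stems whose second-to-last letter is 'k' insert -un- after the first vowel; stems whose second-to-last letter is 'p' or 'r' add ka- … -ir around the stem; stems whose second-to-last letter is 'h' or 'm' delete the last vowel and add -ob.
So hakowh → hakowhum.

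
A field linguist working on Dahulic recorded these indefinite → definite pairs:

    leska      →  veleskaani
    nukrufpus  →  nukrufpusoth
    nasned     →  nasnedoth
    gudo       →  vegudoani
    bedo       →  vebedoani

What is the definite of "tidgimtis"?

tidgimtisoth

nasned and gudo both have 2 vowels yet inflect differently (nasnedoth, vegudoani), so the number of vowels is not what conditions the rule; whether the stem ends in a vowel or a consonant is.
"tidgimtis" ends in a consonant. The stems ending in a consonant (nasned → nasnedoth, nukrufpus → nukrufpusoth) add -oth.
The other pattern: stems ending in a vowel add ve- … -ani around the stem.
So tidgimtis → tidgimtisoth.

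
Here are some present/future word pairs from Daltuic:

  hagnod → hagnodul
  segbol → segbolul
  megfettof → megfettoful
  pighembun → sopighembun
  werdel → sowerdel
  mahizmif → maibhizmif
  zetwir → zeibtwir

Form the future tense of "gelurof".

segbol and werdel both end in -l yet inflect differently (segbolul, sowerdel), so the final letter is not what conditions the rule; the last vowel is.
"gelurof" has last vowel 'o'. The stems whose last vowel is 'o' (hagnod → hagnodul, segbol → segbolul, megfettof → megfettoful) add -ul.
So gelurof → geluroful.

geluroful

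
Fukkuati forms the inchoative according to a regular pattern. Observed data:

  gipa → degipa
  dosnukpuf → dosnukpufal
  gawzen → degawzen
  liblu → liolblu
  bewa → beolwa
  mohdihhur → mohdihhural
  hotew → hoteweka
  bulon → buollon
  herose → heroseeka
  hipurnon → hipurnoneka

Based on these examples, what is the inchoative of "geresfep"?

"geresfep" begins with g-. The stems beginning with g- (gipa → degipa, gawzen → degawzen) add the prefix de-.
So geresfep → degeresfep.

degeresfep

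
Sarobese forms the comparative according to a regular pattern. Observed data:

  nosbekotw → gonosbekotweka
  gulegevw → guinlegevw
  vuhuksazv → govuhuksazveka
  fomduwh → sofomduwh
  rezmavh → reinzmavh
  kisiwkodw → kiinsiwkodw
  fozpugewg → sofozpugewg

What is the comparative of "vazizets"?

"vazizets" has second-to-last letter 't'. The one such stem in the data (nosbekotw → gonosbekotweka) adds go- … -eka around the stem, so the same rule applies.
So vazizets → govazizetseka.

govazizetseka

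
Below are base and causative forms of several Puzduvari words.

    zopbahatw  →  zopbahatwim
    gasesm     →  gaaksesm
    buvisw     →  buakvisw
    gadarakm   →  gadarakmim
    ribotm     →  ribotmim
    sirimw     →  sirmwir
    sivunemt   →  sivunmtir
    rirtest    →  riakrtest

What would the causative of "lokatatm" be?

lokatatmim

sivunemt and rirtest both end in -t yet inflect differently (sivunmtir, riakrtest), so the final letter is not what conditions the rule; the second-to-last letter is.
"lokatatm" has second-to-last letter 't'. The stems whose second-to-last letter is 't' (zopbahatw → zopbahatwim, ribotm → ribotmim) add -im.
The other patterns: stems whose second-to-last letter is 'm' delete the last vowel and add -ir; stems whose second-to-last letter is 's' insert -ak- after the first vowel.
So lokatatm → lokatatmim.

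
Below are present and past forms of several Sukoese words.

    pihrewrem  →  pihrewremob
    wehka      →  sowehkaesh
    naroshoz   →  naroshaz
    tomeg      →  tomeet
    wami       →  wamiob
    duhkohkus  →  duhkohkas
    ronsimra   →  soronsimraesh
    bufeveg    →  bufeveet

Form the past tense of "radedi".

radediob

pihrewrem and bufeveg both have last vowel 'e' yet inflect differently (pihrewremob, bufeveet), so the last vowel is not what conditions the rule; the final letter is.
"radedi" ends in -i. The one such stem in the data (wami → wamiob) adds -ob, so the same rule applies.
So radedi → radediob.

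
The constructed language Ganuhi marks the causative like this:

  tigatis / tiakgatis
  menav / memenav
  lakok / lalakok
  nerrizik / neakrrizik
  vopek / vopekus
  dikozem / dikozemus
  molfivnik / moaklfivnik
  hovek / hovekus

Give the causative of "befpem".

befpemus

"befpem" has last vowel 'e'. The stems whose last vowel is 'e' (vopek → vopekus, hovek → hovekus, dikozem → dikozemus) add -us.
The other patterns: stems whose last vowel is 'i' insert -ak- after the first vowel; stems whose last vowel is 'a' or 'o' repeat the first consonant+vowel as a prefix.
So befpem → befpemus.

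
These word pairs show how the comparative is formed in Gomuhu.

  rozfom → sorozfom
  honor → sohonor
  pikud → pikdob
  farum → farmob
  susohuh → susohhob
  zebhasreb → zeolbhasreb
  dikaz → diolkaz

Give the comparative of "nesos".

sonesos

rozfom and farum both end in -m yet inflect differently (sorozfom, farmob), so the final letter is not what conditions the rule; the last vowel is.
"nesos" has last vowel 'o'. The stems whose last vowel is 'o' (rozfom → sorozfom, honor → sohonor) add the prefix so-.
So nesos → sonesos.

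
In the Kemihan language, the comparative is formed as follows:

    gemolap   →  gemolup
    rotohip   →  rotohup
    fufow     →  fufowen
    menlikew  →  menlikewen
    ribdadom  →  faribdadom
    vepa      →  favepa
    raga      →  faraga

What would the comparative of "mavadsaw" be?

"mavadsaw" ends in -w. The stems ending in -w (fufow → fufowen, menlikew → menlikewen) add -en.
The other patterns: stems ending in -p change the last vowel to 'u'; stems ending in -a or -m add the prefix fa-.
So mavadsaw → mavadsawen.

mavadsawen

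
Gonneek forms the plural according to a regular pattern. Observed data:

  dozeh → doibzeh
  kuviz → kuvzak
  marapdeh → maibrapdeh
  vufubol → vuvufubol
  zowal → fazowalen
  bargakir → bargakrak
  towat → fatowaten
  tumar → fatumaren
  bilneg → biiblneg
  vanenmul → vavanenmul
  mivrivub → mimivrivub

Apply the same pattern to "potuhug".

bargakir and tumar both end in -r yet inflect differently (bargakrak, fatumaren), so the final letter is not what conditions the rule; the last vowel is.
"potuhug" has last vowel 'u'. The stems whose last vowel is 'u' (mivrivub → mimivrivub, vanenmul → vavanenmul) repeat the first consonant+vowel as a prefix.
The other patterns: stems whose last vowel is 'e' insert -ib- after the first vowel; stems whose last vowel is 'i' delete the last vowel and add -ak; stems whose last vowel is 'a' add fa- … -en around the stem.
So potuhug → popotuhug.

popotuhug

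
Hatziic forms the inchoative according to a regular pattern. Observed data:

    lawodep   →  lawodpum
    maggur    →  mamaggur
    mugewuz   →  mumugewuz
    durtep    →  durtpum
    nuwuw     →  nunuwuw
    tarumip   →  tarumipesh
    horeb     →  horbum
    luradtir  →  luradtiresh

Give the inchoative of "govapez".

govapzum

"govapez" has last vowel 'e'. The stems whose last vowel is 'e' (horeb → horbum, durtep → durtpum, lawodep → lawodpum) delete the last vowel and add -um.
The other patterns: stems whose last vowel is 'u' repeat the first consonant+vowel as a prefix; stems whose last vowel is 'i' add -esh.
So govapez → govapzum.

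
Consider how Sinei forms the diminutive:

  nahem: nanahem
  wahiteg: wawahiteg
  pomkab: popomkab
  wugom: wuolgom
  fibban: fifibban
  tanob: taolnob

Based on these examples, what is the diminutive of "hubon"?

huolbon

wugom and nahem both end in -m yet inflect differently (wuolgom, nanahem), so the final letter is not what conditions the rule; the last vowel is.
"hubon" has last vowel 'o'. The stems whose last vowel is 'o' (wugom → wuolgom, tanob → taolnob) insert -ol- after the first vowel.
The other pattern: stems whose last vowel is 'a' or 'e' repeat the first consonant+vowel as a prefix.
So hubon → huolbon.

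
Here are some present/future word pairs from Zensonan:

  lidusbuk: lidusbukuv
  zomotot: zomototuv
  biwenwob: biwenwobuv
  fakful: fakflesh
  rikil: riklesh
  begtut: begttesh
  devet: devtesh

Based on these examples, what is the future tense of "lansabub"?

lansabubuv

zomotot and begtut both end in -t yet inflect differently (zomototuv, begttesh), so the final letter is not what conditions the rule; the number of vowels is.
"lansabub" has 3 vowels. The stems with 3 vowels (lidusbuk → lidusbukuv, zomotot → zomototuv, biwenwob → biwenwobuv) add -uv.
So lansabub → lansabubuv.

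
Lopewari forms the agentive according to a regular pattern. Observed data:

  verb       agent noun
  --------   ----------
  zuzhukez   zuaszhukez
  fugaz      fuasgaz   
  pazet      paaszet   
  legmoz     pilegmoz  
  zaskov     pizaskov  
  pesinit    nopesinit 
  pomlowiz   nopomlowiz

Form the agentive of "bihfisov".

pibihfisov

zuzhukez and legmoz both end in -z yet inflect differently (zuaszhukez, pilegmoz), so the final letter is not what conditions the rule; the last vowel is.
"bihfisov" has last vowel 'o'. The stems whose last vowel is 'o' (legmoz → pilegmoz, zaskov → pizaskov) add the prefix pi-.
The other patterns: stems whose last vowel is 'a' or 'e' insert -as- after the first vowel; stems whose last vowel is 'i' add the prefix no-.
So bihfisov → pibihfisov.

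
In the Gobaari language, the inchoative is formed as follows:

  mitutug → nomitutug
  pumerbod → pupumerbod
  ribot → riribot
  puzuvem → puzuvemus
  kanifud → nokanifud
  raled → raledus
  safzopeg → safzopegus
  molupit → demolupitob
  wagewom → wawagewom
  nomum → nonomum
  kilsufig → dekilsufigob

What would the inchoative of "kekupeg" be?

"kekupeg" has last vowel 'e'. The stems whose last vowel is 'e' (safzopeg → safzopegus, raled → raledus, puzuvem → puzuvemus) add -us.
The other patterns: stems whose last vowel is 'u' add the prefix no-; stems whose last vowel is 'o' repeat the first consonant+vowel as a prefix; stems whose last vowel is 'i' add de- … -ob around the stem.
So kekupeg → kekupegus.

kekupegus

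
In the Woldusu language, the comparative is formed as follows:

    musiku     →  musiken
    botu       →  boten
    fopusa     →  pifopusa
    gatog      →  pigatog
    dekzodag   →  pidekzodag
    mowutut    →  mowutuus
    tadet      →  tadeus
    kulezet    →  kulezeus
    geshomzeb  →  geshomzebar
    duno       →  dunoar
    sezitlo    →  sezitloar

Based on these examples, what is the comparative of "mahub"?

mahubar

"mahub" ends in -b. The one such stem in the data (geshomzeb → geshomzebar) adds -ar, so the same rule applies.
The other patterns: stems ending in -u drop the final letter and add -en; stems ending in -a or -g add the prefix pi-; stems ending in -t drop the final letter and add -us.
So mahub → mahubar.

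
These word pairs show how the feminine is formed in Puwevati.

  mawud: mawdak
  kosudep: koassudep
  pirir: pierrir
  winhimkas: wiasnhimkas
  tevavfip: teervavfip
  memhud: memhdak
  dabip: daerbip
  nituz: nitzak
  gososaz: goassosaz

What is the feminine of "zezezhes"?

nituz and gososaz both end in -z yet inflect differently (nitzak, goassosaz), so the final letter is not what conditions the rule; the last vowel is.
"zezezhes" has last vowel 'e'. The one such stem in the data (kosudep → koassudep) inserts -as- after the first vowel (as do winhimkas, gososaz), so the same rule applies.
So zezezhes → zeaszezhes.

zeaszezhes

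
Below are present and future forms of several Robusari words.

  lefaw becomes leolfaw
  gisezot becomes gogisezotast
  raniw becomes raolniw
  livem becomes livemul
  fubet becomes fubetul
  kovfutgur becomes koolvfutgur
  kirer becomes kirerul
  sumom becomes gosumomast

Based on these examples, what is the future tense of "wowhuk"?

woolwhuk

"wowhuk" has last vowel 'u'. The one such stem in the data (kovfutgur → koolvfutgur) inserts -ol- after the first vowel (as do lefaw, raniw), so the same rule applies.
So wowhuk → woolwhuk.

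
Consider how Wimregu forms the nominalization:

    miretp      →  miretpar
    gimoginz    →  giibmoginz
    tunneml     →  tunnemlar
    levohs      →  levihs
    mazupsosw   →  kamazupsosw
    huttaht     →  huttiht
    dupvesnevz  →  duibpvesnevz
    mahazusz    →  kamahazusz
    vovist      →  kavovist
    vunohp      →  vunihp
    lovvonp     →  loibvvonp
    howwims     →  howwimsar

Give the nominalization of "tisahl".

huttaht and vovist both end in -t yet inflect differently (huttiht, kavovist), so the final letter is not what conditions the rule; the second-to-last letter is.
"tisahl" has second-to-last letter 'h'. The stems whose second-to-last letter is 'h' (vunohp → vunihp, levohs → levihs, huttaht → huttiht) change the last vowel to 'i'.
So tisahl → tisihl.

tisihl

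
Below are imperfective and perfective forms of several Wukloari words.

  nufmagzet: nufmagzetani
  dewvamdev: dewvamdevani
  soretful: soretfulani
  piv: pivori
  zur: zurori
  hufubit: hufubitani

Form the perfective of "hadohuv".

hadohuvani

dewvamdev and piv both end in -v yet inflect differently (dewvamdevani, pivori), so the final letter is not what conditions the rule; the number of vowels is.
"hadohuv" has 3 vowels. The stems with 3 vowels (dewvamdev → dewvamdevani, hufubit → hufubitani, soretful → soretfulani) add -ani.
So hadohuv → hadohuvani.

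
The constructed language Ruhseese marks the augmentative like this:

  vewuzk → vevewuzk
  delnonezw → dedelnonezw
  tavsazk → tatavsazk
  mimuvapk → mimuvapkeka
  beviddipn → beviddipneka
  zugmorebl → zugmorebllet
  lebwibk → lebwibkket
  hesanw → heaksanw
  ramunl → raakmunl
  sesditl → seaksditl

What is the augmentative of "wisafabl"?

wisafabllet

vewuzk and mimuvapk both end in -k yet inflect differently (vevewuzk, mimuvapkeka), so the final letter is not what conditions the rule; the second-to-last letter is.
"wisafabl" has second-to-last letter 'b'. The stems whose second-to-last letter is 'b' (zugmorebl → zugmorebllet, lebwibk → lebwibkket) double the final consonant and add -et.
The other patterns: stems whose second-to-last letter is 'z' repeat the first consonant+vowel as a prefix; stems whose second-to-last letter is 'p' add -eka; stems whose second-to-last letter is 'n' or 't' insert -ak- after the first vowel.
So wisafabl → wisafabllet.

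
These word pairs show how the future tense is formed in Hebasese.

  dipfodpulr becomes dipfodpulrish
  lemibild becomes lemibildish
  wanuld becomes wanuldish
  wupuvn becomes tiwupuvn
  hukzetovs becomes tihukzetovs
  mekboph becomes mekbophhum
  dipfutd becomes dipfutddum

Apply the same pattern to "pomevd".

"pomevd" has second-to-last letter 'v'. The stems whose second-to-last letter is 'v' (wupuvn → tiwupuvn, hukzetovs → tihukzetovs) add the prefix ti-.
So pomevd → tipomevd.

tipomevd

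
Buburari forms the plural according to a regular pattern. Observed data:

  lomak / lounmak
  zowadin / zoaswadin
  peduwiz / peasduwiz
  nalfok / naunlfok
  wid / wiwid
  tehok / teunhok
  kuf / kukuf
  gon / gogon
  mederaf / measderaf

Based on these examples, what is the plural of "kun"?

kukun

"kun" has 1 vowel. The stems with 1 vowel (kuf → kukuf, gon → gogon, wid → wiwid) repeat the first consonant+vowel as a prefix.
So kun → kukun.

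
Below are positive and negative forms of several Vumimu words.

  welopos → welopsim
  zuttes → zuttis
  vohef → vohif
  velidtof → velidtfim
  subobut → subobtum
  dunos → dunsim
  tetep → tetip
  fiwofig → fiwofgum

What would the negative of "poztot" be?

pozttim

"poztot" has last vowel 'o'. The stems whose last vowel is 'o' (velidtof → velidtfim, welopos → welopsim, dunos → dunsim) delete the last vowel and add -im.
The other patterns: stems whose last vowel is 'e' change the last vowel to 'i'; stems whose last vowel is 'i' or 'u' delete the last vowel and add -um.
So poztot → pozttim.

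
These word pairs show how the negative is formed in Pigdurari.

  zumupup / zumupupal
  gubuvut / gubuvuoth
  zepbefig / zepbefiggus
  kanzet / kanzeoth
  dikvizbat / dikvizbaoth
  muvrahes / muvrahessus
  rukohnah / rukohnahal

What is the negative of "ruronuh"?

ruronuhal

"ruronuh" ends in -h. The one such stem in the data (rukohnah → rukohnahal) adds -al, so the same rule applies.
The other patterns: stems ending in -g or -s double the final consonant and add -us; stems ending in -t drop the final letter and add -oth.
So ruronuh → ruronuhal.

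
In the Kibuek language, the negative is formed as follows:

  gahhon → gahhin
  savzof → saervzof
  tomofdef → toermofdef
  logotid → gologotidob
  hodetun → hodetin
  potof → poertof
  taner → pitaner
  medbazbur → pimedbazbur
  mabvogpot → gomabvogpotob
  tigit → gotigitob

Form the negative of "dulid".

godulidob

taner and tomofdef both have last vowel 'e' yet inflect differently (pitaner, toermofdef), so the last vowel is not what conditions the rule; the final letter is.
"dulid" ends in -d. The one such stem in the data (logotid → gologotidob) adds go- … -ob around the stem, so the same rule applies.
So dulid → godulidob.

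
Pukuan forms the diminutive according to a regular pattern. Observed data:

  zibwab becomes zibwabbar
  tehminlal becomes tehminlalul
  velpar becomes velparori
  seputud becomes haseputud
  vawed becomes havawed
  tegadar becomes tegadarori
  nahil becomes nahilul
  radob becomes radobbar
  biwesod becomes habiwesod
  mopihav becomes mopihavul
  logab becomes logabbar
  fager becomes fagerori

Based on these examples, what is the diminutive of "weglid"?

haweglid

tegadar and logab both have last vowel 'a' yet inflect differently (tegadarori, logabbar), so the last vowel is not what conditions the rule; the final letter is.
"weglid" ends in -d. The stems ending in -d (seputud → haseputud, vawed → havawed, biwesod → habiwesod) add the prefix ha-.
So weglid → haweglid.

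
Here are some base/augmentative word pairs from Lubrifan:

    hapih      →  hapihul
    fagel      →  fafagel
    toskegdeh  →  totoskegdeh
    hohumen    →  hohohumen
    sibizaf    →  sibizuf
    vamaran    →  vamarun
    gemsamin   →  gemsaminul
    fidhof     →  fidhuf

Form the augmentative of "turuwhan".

turuwhun

gemsamin and vamaran both end in -n yet inflect differently (gemsaminul, vamarun), so the final letter is not what conditions the rule; the last vowel is.
"turuwhan" has last vowel 'a'. The stems whose last vowel is 'a' (sibizaf → sibizuf, vamaran → vamarun) change the last vowel to 'u'.
The other patterns: stems whose last vowel is 'i' add -ul; stems whose last vowel is 'e' repeat the first consonant+vowel as a prefix.
So turuwhan → turuwhun.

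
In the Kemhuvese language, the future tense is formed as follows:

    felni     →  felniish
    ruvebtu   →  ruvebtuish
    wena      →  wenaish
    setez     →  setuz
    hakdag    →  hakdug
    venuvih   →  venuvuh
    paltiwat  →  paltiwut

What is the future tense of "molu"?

moluish

wena and hakdag both have last vowel 'a' yet inflect differently (wenaish, hakdug), so the last vowel is not what conditions the rule; whether the stem ends in a vowel or a consonant is.
"molu" ends in a vowel. The stems ending in a vowel (felni → felniish, ruvebtu → ruvebtuish, wena → wenaish) add -ish.
So molu → moluish.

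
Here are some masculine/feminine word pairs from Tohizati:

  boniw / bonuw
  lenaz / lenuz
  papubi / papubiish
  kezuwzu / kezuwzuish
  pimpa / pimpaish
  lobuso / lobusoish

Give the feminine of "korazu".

"korazu" ends in a vowel. The stems ending in a vowel (papubi → papubiish, kezuwzu → kezuwzuish, pimpa → pimpaish) add -ish.
So korazu → korazuish.

korazuish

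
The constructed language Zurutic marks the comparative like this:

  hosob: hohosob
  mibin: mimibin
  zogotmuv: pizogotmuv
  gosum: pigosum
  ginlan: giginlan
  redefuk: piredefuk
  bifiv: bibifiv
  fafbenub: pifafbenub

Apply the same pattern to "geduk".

"geduk" has last vowel 'u'. The stems whose last vowel is 'u' (gosum → pigosum, zogotmuv → pizogotmuv, redefuk → piredefuk) add the prefix pi-.
So geduk → pigeduk.

pigeduk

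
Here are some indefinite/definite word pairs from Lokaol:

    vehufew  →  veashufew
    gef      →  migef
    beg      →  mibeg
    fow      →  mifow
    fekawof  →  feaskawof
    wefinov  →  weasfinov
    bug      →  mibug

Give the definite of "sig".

misig

gef and fekawof both end in -f yet inflect differently (migef, feaskawof), so the final letter is not what conditions the rule; the number of vowels is.
"sig" has 1 vowel. The stems with 1 vowel (gef → migef, bug → mibug, fow → mifow) add the prefix mi-.
The other pattern: stems with 3 vowels insert -as- after the first vowel.
So sig → misig.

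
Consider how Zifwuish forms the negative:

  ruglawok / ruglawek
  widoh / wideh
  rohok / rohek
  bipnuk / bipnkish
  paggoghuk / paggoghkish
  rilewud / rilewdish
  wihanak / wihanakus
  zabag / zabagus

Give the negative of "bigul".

"bigul" has last vowel 'u'. The stems whose last vowel is 'u' (bipnuk → bipnkish, paggoghuk → paggoghkish, rilewud → rilewdish) delete the last vowel and add -ish.
So bigul → biglish.

biglish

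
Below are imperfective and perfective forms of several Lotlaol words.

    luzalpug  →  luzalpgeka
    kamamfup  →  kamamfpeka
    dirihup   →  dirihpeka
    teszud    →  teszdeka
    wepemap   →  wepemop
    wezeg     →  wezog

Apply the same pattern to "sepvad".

sepvod

kamamfup and wepemap both end in -p yet inflect differently (kamamfpeka, wepemop), so the final letter is not what conditions the rule; the last vowel is.
"sepvad" has last vowel 'a'. The one such stem in the data (wepemap → wepemop) changes the last vowel to 'o' (as does wezeg), so the same rule applies.
The other pattern: stems whose last vowel is 'u' delete the last vowel and add -eka.
So sepvad → sepvod.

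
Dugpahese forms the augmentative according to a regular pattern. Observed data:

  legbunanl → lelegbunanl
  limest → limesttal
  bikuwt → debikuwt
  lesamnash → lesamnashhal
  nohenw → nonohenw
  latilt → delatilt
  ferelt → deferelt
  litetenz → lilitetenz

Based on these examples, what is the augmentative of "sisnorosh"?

sisnoroshhal

limest and ferelt both end in -t yet inflect differently (limesttal, deferelt), so the final letter is not what conditions the rule; the second-to-last letter is.
"sisnorosh" has second-to-last letter 's'. The stems whose second-to-last letter is 's' (lesamnash → lesamnashhal, limest → limesttal) double the final consonant and add -al.
The other patterns: stems whose second-to-last letter is 'n' repeat the first consonant+vowel as a prefix; stems whose second-to-last letter is 'l' or 'w' add the prefix de-.
So sisnorosh → sisnoroshhal.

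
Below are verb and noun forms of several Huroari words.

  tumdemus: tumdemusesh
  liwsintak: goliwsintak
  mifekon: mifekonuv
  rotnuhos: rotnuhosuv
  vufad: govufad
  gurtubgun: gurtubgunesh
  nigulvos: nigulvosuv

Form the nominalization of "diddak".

godiddak

nigulvos and tumdemus both end in -s yet inflect differently (nigulvosuv, tumdemusesh), so the final letter is not what conditions the rule; the last vowel is.
"diddak" has last vowel 'a'. The stems whose last vowel is 'a' (vufad → govufad, liwsintak → goliwsintak) add the prefix go-.
The other patterns: stems whose last vowel is 'o' add -uv; stems whose last vowel is 'u' add -esh.
So diddak → godiddak.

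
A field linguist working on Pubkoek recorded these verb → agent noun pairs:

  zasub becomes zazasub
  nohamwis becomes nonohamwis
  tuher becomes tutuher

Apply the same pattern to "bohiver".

Every pair shown (zasub → zazasub, nohamwis → nonohamwis, tuher → tutuher) follows the same rule: repeat the first consonant+vowel as a prefix.
So bohiver → bobohiver.

bobohiver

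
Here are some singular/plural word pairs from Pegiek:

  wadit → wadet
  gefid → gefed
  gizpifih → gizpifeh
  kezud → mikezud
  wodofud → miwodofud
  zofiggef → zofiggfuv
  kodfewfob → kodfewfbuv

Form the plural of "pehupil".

pehupel

gefid and kezud both end in -d yet inflect differently (gefed, mikezud), so the final letter is not what conditions the rule; the last vowel is.
"pehupil" has last vowel 'i'. The stems whose last vowel is 'i' (wadit → wadet, gefid → gefed, gizpifih → gizpifeh) change the last vowel to 'e'.
So pehupil → pehupel.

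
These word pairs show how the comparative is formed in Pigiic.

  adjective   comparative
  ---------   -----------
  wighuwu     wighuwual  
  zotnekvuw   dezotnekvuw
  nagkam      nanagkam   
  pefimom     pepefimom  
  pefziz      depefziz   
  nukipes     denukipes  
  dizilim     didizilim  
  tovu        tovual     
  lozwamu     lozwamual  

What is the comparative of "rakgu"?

"rakgu" ends in -u. The stems ending in -u (wighuwu → wighuwual, tovu → tovual, lozwamu → lozwamual) add -al.
The other patterns: stems ending in -m repeat the first consonant+vowel as a prefix; stems ending in -s, -w or -z add the prefix de-.
So rakgu → rakgual.

rakgual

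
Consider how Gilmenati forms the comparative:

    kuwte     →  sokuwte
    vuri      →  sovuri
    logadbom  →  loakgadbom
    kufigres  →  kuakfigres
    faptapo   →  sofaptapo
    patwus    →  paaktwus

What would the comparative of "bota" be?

sobota

kufigres and kuwte both have last vowel 'e' yet inflect differently (kuakfigres, sokuwte), so the last vowel is not what conditions the rule; whether the stem ends in a vowel or a consonant is.
"bota" ends in a vowel. The stems ending in a vowel (kuwte → sokuwte, vuri → sovuri, faptapo → sofaptapo) add the prefix so-.
So bota → sobota.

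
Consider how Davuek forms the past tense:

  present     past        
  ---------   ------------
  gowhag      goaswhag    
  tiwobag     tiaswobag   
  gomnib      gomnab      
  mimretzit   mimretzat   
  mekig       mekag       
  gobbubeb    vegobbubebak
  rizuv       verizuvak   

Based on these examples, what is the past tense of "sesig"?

gowhag and mekig both end in -g yet inflect differently (goaswhag, mekag), so the final letter is not what conditions the rule; the last vowel is.
"sesig" has last vowel 'i'. The stems whose last vowel is 'i' (gomnib → gomnab, mimretzit → mimretzat, mekig → mekag) change the last vowel to 'a'.
The other patterns: stems whose last vowel is 'a' insert -as- after the first vowel; stems whose last vowel is 'e' or 'u' add ve- … -ak around the stem.
So sesig → sesag.

sesag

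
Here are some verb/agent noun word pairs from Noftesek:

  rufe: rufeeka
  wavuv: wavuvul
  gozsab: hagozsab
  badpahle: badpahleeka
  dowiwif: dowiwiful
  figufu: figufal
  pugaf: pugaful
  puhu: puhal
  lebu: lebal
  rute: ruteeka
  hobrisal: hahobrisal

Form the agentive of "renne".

figufu and wavuv both have last vowel 'u' yet inflect differently (figufal, wavuvul), so the last vowel is not what conditions the rule; the final letter is.
"renne" ends in -e. The stems ending in -e (rufe → rufeeka, rute → ruteeka, badpahle → badpahleeka) add -eka.
The other patterns: stems ending in -u drop the final letter and add -al; stems ending in -b or -l add the prefix ha-; stems ending in -f or -v add -ul.
So renne → renneeka.

renneeka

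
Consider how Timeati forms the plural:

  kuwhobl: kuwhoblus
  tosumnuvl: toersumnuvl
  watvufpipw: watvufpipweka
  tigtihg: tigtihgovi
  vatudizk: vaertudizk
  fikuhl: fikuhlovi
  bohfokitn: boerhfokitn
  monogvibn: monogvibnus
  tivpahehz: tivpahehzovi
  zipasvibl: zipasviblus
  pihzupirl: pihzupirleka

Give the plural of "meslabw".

fikuhl and kuwhobl both end in -l yet inflect differently (fikuhlovi, kuwhoblus), so the final letter is not what conditions the rule; the second-to-last letter is.
"meslabw" has second-to-last letter 'b'. The stems whose second-to-last letter is 'b' (kuwhobl → kuwhoblus, monogvibn → monogvibnus, zipasvibl → zipasviblus) add -us.
The other patterns: stems whose second-to-last letter is 'h' add -ovi; stems whose second-to-last letter is 'p' or 'r' add -eka; stems whose second-to-last letter is 't', 'v' or 'z' insert -er- after the first vowel.
So meslabw → meslabwus.

meslabwus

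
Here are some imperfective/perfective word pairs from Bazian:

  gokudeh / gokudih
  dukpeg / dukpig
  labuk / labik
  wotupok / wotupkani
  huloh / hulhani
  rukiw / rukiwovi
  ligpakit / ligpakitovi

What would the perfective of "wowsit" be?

labuk and wotupok both end in -k yet inflect differently (labik, wotupkani), so the final letter is not what conditions the rule; the last vowel is.
"wowsit" has last vowel 'i'. The stems whose last vowel is 'i' (rukiw → rukiwovi, ligpakit → ligpakitovi) add -ovi.
The other patterns: stems whose last vowel is 'e' or 'u' change the last vowel to 'i'; stems whose last vowel is 'o' delete the last vowel and add -ani.
So wowsit → wowsitovi.

wowsitovi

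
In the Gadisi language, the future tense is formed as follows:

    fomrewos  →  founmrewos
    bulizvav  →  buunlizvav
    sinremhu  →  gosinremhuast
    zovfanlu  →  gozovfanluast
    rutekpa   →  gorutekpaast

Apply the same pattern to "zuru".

bulizvav and rutekpa both have last vowel 'a' yet inflect differently (buunlizvav, gorutekpaast), so the last vowel is not what conditions the rule; whether the stem ends in a vowel or a consonant is.
"zuru" ends in a vowel. The stems ending in a vowel (sinremhu → gosinremhuast, zovfanlu → gozovfanluast, rutekpa → gorutekpaast) add go- … -ast around the stem.
The other pattern: stems ending in a consonant insert -un- after the first vowel.
So zuru → gozuruast.

gozuruast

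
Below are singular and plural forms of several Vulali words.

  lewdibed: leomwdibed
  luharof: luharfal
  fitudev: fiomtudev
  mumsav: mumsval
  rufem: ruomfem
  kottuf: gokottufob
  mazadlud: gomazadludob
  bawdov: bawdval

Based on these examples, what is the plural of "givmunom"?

mazadlud and lewdibed both end in -d yet inflect differently (gomazadludob, leomwdibed), so the final letter is not what conditions the rule; the last vowel is.
"givmunom" has last vowel 'o'. The stems whose last vowel is 'o' (bawdov → bawdval, luharof → luharfal) delete the last vowel and add -al.
The other patterns: stems whose last vowel is 'u' add go- … -ob around the stem; stems whose last vowel is 'e' insert -om- after the first vowel.
So givmunom → givmunmal.

givmunmal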